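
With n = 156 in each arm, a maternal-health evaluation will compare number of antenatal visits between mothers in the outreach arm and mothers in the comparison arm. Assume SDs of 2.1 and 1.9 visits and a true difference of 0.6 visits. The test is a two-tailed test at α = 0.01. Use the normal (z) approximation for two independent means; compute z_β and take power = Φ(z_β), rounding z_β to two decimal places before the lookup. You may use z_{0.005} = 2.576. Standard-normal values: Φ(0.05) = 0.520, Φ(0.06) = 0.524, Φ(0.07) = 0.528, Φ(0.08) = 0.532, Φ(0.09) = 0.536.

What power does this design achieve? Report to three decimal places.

z_β = δ·√(n/(σ₁²+σ₂²)) − z_{α/2}
    = 0.6 · √(156/8.02) − 2.576
    = 0.6 · 4.41037 − 2.576
    = 2.6462 − 2.576 = 0.0702 → 0.07
Power = Φ(0.07) = 0.528.

Power ≈ 0.528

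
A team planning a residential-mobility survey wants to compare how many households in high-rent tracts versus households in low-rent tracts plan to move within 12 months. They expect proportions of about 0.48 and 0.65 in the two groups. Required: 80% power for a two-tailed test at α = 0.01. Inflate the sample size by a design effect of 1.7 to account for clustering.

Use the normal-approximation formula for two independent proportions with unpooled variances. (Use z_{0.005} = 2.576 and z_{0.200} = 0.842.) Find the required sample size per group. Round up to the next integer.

n = 328 per group

n = (z_{α/2} + z_β)² · [p₁(1−p₁) + p₂(1−p₂)] / (p₁ − p₂)²
  = (2.576 + 0.842)² · (0.48·0.52 + 0.65·0.35) / (-0.17)²
  = (3.418)² · (0.2496 + 0.2275) / 0.0289
  = 11.6827 · 0.4771 / 0.0289
  = 192.87
Design effect: 1.7 × 192.87 = 327.87.
Round up → n = 328 per group.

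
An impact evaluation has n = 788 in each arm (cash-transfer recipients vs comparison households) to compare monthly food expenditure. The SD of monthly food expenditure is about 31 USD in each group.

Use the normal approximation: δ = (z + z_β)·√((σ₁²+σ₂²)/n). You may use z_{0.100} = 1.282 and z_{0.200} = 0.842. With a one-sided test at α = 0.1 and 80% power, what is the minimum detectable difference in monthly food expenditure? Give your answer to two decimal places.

Minimum detectable difference ≈ 3.32 USD

δ = (z_α + z_β) · √((σ₁²+σ₂²)/n)
  = (1.282 + 0.842) · √(1922/788)
  = 2.124 · √2.4391
  = 2.124 · 1.5618
  = 3.3172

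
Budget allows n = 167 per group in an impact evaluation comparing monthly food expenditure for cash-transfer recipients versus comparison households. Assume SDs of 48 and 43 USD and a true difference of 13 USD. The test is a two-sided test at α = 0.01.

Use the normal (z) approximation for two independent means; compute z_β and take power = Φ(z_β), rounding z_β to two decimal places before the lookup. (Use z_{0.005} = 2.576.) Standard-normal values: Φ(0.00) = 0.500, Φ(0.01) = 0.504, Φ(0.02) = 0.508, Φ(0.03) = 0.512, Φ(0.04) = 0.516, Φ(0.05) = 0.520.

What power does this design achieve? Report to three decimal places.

z_β = δ·√(n/(σ₁²+σ₂²)) − z_{α/2}
    = 13 · √(167/4153) − 2.576
    = 13 · 0.20053 − 2.576
    = 2.6069 − 2.576 = 0.0309 → 0.03
Power = Φ(0.03) = 0.512.

Power ≈ 0.512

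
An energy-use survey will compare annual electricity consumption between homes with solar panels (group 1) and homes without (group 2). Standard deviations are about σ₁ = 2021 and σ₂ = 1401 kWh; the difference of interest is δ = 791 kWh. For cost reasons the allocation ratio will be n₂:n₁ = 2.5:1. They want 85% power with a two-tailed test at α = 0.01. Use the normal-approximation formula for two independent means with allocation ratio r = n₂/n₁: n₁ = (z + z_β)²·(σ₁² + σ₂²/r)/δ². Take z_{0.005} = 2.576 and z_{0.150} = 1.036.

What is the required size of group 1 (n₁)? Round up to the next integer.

n₁ = 102

n₁ = (z_{α/2} + z_β)² · (σ₁² + σ₂²/r) / δ²
   = (2.576 + 1.036)² · (2021² + 1401²/2.5) / 791²
   = 13.0465 · (4084441 + 785120.4) / 625681
   = 13.0465 · 4869561.4 / 625681
   = 101.54
Round up → n₁ = 102; n₂ = r·n₁ = 2.5 × 102 = 255.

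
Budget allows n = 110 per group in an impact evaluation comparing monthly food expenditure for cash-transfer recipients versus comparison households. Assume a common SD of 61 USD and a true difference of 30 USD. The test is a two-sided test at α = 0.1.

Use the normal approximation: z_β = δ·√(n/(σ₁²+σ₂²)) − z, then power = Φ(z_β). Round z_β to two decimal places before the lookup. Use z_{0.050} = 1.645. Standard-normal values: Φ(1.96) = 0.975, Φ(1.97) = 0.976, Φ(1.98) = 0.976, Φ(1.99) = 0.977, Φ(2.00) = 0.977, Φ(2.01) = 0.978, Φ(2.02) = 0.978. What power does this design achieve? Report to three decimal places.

Power ≈ 0.977

z_β = δ·√(n/(σ₁²+σ₂²)) − z_{α/2}
    = 30 · √(110/7442) − 1.645
    = 30 · 0.12158 − 1.645
    = 3.6473 − 1.645 = 2.0023 → 2.00
Power = Φ(2.00) = 0.977.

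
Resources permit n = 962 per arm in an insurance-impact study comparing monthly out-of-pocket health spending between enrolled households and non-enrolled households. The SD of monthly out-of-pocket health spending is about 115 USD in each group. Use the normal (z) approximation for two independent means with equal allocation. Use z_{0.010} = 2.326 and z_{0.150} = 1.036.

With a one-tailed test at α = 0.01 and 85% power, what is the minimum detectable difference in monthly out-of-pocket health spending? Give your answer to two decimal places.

δ = (z_α + z_β) · √((σ₁²+σ₂²)/n)
  = (2.326 + 1.036) · √(26450/962)
  = 3.362 · √27.4948
  = 3.362 · 5.2435
  = 17.6288

Minimum detectable difference ≈ 17.63 USD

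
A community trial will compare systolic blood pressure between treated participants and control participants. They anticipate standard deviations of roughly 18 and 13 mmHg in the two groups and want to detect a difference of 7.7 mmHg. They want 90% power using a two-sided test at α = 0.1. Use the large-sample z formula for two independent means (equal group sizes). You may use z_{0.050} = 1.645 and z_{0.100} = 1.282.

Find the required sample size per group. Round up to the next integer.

n = (z_{α/2} + z_β)² · (σ₁² + σ₂²) / δ²
  = (1.645 + 1.282)² · (18² + 13² = 493) / 7.7²
  = 8.5673 · 493 / 59.29
  = 71.24
Round up → n = 72 per group.

n = 72 per group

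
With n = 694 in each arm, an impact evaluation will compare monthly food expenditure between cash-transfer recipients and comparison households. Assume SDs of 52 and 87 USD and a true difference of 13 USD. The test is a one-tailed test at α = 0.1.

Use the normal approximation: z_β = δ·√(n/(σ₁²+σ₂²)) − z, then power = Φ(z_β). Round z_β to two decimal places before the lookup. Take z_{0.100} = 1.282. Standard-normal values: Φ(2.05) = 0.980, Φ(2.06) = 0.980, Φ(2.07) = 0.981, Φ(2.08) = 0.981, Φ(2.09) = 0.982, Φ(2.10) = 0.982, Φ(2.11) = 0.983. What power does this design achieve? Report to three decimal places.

Power ≈ 0.982

z_β = δ·√(n/(σ₁²+σ₂²)) − z_α
    = 13 · √(694/10273) − 1.282
    = 13 · 0.25991 − 1.282
    = 3.3789 − 1.282 = 2.0969 → 2.10
Power = Φ(2.10) = 0.982.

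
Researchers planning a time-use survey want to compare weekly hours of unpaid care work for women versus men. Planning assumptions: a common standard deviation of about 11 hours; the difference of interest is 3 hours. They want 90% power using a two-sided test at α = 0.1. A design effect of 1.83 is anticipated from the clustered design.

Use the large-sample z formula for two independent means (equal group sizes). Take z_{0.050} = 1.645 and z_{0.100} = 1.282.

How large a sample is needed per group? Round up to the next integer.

n = (z_{α/2} + z_β)² · (σ₁² + σ₂²) / δ²
  = (1.645 + 1.282)² · (2·11² = 242) / 3²
  = 8.5673 · 242 / 9
  = 230.37
Design effect: 1.83 × 230.37 = 421.57.
Round up → n = 422 per group.

n = 422 per group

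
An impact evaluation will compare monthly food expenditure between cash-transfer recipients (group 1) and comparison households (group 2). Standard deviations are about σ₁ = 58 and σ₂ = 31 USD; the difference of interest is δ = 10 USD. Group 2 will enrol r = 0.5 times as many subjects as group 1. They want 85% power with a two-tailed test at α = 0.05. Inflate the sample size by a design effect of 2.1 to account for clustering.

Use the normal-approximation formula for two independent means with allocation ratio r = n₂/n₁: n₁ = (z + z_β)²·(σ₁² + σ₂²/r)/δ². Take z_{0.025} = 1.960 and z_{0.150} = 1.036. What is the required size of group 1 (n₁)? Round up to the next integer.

n₁ = (z_{α/2} + z_β)² · (σ₁² + σ₂²/r) / δ²
   = (1.960 + 1.036)² · (58² + 31²/0.5) / 10²
   = 8.9760 · (3364 + 1922) / 100
   = 8.9760 · 5286 / 100
   = 474.47
Design effect: 2.1 × 474.47 = 996.39.
Round up → n₁ = 997; n₂ = r·n₁ = 0.5 × 997 = 499.

n₁ = 997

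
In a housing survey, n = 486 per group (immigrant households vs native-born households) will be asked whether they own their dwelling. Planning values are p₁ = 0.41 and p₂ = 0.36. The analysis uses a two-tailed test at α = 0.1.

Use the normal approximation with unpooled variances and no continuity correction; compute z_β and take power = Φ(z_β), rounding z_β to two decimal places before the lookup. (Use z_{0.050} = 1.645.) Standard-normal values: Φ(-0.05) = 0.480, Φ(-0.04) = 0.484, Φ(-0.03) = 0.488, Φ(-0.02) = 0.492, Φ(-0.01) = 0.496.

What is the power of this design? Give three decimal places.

Power ≈ 0.484

z_β = |p₁−p₂|·√(n/[p₁q₁+p₂q₂]) − z_{α/2}
    = 0.05 · √(486/0.4723) − 1.645
    = 0.05 · 32.0781 − 1.645
    = 1.6039 − 1.645 = -0.0411 → -0.04
Power = Φ(-0.04) = 0.484.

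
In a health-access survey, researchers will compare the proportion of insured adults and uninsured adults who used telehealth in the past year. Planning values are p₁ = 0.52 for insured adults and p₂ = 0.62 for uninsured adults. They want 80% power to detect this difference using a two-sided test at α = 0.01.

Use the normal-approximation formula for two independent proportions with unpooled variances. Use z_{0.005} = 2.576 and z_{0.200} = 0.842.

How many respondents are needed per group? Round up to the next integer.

n = (z_{α/2} + z_β)² · [p₁(1−p₁) + p₂(1−p₂)] / (p₁ − p₂)²
  = (2.576 + 0.842)² · (0.52·0.48 + 0.62·0.38) / (-0.10)²
  = (3.418)² · (0.2496 + 0.2356) / 0.0100
  = 11.6827 · 0.4852 / 0.0100
  = 566.85
Round up → n = 567 per group.

n = 567 per group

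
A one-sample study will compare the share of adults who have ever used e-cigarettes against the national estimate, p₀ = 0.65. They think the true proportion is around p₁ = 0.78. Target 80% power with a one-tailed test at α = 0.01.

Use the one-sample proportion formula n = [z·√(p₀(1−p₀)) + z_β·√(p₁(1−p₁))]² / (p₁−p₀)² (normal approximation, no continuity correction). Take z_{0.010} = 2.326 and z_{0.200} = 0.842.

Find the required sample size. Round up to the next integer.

n = [z_α·√(p₀q₀) + z_β·√(p₁q₁)]² / (p₁ − p₀)²
  = [2.326·√(0.65·0.35) + 0.842·√(0.78·0.22)]² / (0.13)²
  = [2.326·0.4770 + 0.842·0.4142]² / 0.0169
  = [1.4582]² / 0.0169
  = 125.82
Round up → n = 126.

n = 126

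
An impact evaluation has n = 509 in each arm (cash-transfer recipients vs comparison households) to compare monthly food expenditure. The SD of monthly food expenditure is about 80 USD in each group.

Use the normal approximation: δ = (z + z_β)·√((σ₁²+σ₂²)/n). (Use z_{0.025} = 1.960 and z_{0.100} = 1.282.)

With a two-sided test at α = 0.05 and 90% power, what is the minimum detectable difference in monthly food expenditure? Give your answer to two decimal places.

Minimum detectable difference ≈ 16.26 USD

δ = (z_{α/2} + z_β) · √((σ₁²+σ₂²)/n)
  = (1.960 + 1.282) · √(12800/509)
  = 3.242 · √25.1473
  = 3.242 · 5.0147
  = 16.2577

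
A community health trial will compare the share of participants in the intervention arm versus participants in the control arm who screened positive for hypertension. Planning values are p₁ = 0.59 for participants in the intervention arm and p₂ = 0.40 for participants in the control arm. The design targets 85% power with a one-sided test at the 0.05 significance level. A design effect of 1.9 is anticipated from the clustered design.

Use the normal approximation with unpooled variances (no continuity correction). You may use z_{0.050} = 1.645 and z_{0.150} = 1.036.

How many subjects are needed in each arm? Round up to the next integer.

n = 183 per group

n = (z_α + z_β)² · [p₁(1−p₁) + p₂(1−p₂)] / (p₁ − p₂)²
  = (1.645 + 1.036)² · (0.59·0.41 + 0.40·0.60) / (0.19)²
  = (2.681)² · (0.2419 + 0.2400) / 0.0361
  = 7.1878 · 0.4819 / 0.0361
  = 95.95
Design effect: 1.9 × 95.95 = 182.30.
Round up → n = 183 per group.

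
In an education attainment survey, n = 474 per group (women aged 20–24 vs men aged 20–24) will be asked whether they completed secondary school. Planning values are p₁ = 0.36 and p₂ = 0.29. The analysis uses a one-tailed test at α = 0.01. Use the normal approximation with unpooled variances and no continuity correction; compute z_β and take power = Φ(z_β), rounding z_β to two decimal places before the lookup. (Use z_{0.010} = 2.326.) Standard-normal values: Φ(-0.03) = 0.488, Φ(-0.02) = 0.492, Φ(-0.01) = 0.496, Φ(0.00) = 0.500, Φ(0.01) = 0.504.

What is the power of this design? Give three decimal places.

z_β = |p₁−p₂|·√(n/[p₁q₁+p₂q₂]) − z_α
    = 0.07 · √(474/0.4363) − 2.326
    = 0.07 · 32.9607 − 2.326
    = 2.3072 − 2.326 = -0.0188 → -0.02
Power = Φ(-0.02) = 0.492.

Power ≈ 0.492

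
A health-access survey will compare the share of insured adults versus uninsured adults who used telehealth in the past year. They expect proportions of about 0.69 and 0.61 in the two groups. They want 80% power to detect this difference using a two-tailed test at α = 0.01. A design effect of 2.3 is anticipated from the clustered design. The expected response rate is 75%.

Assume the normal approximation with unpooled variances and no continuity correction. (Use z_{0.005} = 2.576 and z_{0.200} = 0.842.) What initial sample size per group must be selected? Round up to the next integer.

n = 2530 per group

n = (z_{α/2} + z_β)² · [p₁(1−p₁) + p₂(1−p₂)] / (p₁ − p₂)²
  = (2.576 + 0.842)² · (0.69·0.31 + 0.61·0.39) / (0.08)²
  = (3.418)² · (0.2139 + 0.2379) / 0.0064
  = 11.6827 · 0.4518 / 0.0064
  = 824.73
Design effect: 2.3 × 824.73 = 1896.87.
Adjust for 75% response: 1896.87 / 0.75 = 2529.16.
Round up → n = 2530 per group.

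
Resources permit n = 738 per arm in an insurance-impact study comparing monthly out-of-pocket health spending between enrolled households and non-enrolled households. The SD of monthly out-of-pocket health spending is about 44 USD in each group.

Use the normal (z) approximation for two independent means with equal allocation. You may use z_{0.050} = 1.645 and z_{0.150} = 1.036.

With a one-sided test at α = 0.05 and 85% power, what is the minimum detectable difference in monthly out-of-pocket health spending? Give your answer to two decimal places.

Minimum detectable difference ≈ 6.14 USD

δ = (z_α + z_β) · √((σ₁²+σ₂²)/n)
  = (1.645 + 1.036) · √(3872/738)
  = 2.681 · √5.2466
  = 2.681 · 2.2905
  = 6.1410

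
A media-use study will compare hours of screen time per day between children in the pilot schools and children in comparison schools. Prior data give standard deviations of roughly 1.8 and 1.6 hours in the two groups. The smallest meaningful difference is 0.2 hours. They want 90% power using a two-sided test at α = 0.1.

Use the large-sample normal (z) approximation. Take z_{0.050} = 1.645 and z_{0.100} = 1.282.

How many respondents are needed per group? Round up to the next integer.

n = 1243 per group

n = (z_{α/2} + z_β)² · (σ₁² + σ₂²) / δ²
  = (1.645 + 1.282)² · (1.8² + 1.6² = 5.8) / 0.2²
  = 8.5673 · 5.8 / 0.04
  = 1242.26
Round up → n = 1243 per group.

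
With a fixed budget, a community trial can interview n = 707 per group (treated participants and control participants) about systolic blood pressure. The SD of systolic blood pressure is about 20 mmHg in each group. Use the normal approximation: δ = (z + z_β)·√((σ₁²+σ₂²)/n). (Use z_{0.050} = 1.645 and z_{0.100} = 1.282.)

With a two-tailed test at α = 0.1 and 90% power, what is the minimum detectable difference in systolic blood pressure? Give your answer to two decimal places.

δ = (z_{α/2} + z_β) · √((σ₁²+σ₂²)/n)
  = (1.645 + 1.282) · √(800/707)
  = 2.927 · √1.1315
  = 2.927 · 1.0637
  = 3.1136

Minimum detectable difference ≈ 3.11 mmHg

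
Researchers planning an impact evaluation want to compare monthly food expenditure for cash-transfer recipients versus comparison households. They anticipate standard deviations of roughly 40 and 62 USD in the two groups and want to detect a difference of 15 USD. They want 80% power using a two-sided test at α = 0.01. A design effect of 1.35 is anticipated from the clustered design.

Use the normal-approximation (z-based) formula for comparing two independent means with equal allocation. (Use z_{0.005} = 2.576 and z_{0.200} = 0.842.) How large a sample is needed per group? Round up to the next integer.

n = (z_{α/2} + z_β)² · (σ₁² + σ₂²) / δ²
  = (2.576 + 0.842)² · (40² + 62² = 5444) / 15²
  = 11.6827 · 5444 / 225
  = 282.67
Design effect: 1.35 × 282.67 = 381.60.
Round up → n = 382 per group.

n = 382 per group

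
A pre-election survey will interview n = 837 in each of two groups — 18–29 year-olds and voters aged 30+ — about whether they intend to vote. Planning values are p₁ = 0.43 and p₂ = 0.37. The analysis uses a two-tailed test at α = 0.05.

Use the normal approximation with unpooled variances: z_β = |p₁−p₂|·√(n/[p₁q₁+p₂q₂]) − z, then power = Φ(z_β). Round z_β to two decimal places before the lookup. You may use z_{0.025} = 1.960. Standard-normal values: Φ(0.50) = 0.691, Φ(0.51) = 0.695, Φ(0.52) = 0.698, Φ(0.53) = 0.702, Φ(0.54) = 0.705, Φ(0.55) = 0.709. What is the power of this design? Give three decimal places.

z_β = |p₁−p₂|·√(n/[p₁q₁+p₂q₂]) − z_{α/2}
    = 0.06 · √(837/0.4782) − 1.960
    = 0.06 · 41.8368 − 1.960
    = 2.5102 − 1.960 = 0.5502 → 0.55
Power = Φ(0.55) = 0.709.

Power ≈ 0.709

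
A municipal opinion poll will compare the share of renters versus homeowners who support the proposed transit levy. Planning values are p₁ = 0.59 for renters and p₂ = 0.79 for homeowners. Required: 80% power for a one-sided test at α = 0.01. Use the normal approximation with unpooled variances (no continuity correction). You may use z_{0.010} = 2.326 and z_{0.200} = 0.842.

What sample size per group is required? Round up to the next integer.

n = 103 per group

n = (z_α + z_β)² · [p₁(1−p₁) + p₂(1−p₂)] / (p₁ − p₂)²
  = (2.326 + 0.842)² · (0.59·0.41 + 0.79·0.21) / (-0.20)²
  = (3.168)² · (0.2419 + 0.1659) / 0.0400
  = 10.0362 · 0.4078 / 0.0400
  = 102.32
Round up → n = 103 per group.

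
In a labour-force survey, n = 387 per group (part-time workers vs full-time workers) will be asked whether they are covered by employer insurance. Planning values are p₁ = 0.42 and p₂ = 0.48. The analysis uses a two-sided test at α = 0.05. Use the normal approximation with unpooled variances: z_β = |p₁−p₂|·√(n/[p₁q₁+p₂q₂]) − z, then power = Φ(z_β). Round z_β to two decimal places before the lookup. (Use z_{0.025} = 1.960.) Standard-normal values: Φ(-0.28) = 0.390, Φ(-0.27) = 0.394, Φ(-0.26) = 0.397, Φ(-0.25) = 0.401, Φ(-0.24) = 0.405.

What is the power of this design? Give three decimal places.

z_β = |p₁−p₂|·√(n/[p₁q₁+p₂q₂]) − z_{α/2}
    = 0.06 · √(387/0.4932) − 1.960
    = 0.06 · 28.0120 − 1.960
    = 1.6807 − 1.960 = -0.2793 → -0.28
Power = Φ(-0.28) = 0.390.

Power ≈ 0.390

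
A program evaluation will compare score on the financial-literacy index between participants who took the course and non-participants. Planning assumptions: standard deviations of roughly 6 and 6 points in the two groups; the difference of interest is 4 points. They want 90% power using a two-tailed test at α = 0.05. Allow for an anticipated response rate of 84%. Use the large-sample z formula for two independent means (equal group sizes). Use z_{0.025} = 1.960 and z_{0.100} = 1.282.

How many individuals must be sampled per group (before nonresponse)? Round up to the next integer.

n = 57 per group

n = (z_{α/2} + z_β)² · (σ₁² + σ₂²) / δ²
  = (1.960 + 1.282)² · (6² + 6² = 72) / 4²
  = 10.5106 · 72 / 16
  = 47.30
Adjust for 84% response: 47.30 / 0.84 = 56.31.
Round up → n = 57 per group.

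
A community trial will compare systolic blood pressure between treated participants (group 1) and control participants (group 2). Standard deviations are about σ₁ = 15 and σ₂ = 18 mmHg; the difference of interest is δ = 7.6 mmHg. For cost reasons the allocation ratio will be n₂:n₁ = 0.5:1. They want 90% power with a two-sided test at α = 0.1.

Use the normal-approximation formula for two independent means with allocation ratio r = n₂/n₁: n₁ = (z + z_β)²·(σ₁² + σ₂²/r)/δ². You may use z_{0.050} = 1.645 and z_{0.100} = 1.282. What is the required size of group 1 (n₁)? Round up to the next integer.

n₁ = (z_{α/2} + z_β)² · (σ₁² + σ₂²/r) / δ²
   = (1.645 + 1.282)² · (15² + 18²/0.5) / 7.6²
   = 8.5673 · (225 + 648) / 57.76
   = 8.5673 · 873 / 57.76
   = 129.49
Round up → n₁ = 130; n₂ = r·n₁ = 0.5 × 130 = 65.

n₁ = 130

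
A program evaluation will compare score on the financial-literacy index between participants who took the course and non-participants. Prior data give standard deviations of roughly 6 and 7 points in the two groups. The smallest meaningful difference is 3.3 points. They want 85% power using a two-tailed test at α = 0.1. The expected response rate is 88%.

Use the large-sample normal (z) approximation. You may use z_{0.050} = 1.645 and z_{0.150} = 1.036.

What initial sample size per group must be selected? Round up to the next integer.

n = 64 per group

n = (z_{α/2} + z_β)² · (σ₁² + σ₂²) / δ²
  = (1.645 + 1.036)² · (6² + 7² = 85) / 3.3²
  = 7.1878 · 85 / 10.89
  = 56.10
Adjust for 88% response: 56.10 / 0.88 = 63.75.
Round up → n = 64 per group.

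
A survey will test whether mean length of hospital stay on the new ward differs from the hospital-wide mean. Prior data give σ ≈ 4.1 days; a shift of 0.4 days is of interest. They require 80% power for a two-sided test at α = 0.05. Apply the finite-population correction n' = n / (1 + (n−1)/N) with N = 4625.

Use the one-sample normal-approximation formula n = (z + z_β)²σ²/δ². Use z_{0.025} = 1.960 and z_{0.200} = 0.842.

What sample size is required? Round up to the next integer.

n = 701

n = (z_{α/2} + z_β)² · σ² / δ²
  = (1.960 + 0.842)² · 4.1² / 0.4²
  = 7.8512 · 16.81 / 0.16
  = 824.87
Finite-population correction (N = 4625): 824.87 / (1 + (824.87 − 1)/4625) = 700.15.
Round up → n = 701.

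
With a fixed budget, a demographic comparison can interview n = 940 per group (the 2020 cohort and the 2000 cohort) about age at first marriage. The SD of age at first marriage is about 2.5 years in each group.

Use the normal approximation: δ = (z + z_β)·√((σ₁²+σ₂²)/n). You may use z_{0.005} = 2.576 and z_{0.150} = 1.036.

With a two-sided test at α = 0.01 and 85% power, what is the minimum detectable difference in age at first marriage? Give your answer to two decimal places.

Minimum detectable difference ≈ 0.42 years

δ = (z_{α/2} + z_β) · √((σ₁²+σ₂²)/n)
  = (2.576 + 1.036) · √(12.5/940)
  = 3.612 · √0.0133
  = 3.612 · 0.1153
  = 0.4165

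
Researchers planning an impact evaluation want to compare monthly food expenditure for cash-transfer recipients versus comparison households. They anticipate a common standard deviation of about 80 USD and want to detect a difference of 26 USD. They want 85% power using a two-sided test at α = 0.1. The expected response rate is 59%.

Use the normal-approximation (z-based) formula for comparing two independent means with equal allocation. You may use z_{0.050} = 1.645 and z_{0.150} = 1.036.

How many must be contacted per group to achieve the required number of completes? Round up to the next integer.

n = (z_{α/2} + z_β)² · (σ₁² + σ₂²) / δ²
  = (1.645 + 1.036)² · (2·80² = 12800) / 26²
  = 7.1878 · 12800 / 676
  = 136.10
Adjust for 59% response: 136.10 / 0.59 = 230.68.
Round up → n = 231 per group.

n = 231 per group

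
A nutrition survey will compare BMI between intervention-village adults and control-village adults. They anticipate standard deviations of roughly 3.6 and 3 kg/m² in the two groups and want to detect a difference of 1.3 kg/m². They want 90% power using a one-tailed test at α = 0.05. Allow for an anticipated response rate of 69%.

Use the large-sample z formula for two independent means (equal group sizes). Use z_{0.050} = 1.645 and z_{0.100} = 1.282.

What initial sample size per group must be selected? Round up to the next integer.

n = (z_α + z_β)² · (σ₁² + σ₂²) / δ²
  = (1.645 + 1.282)² · (3.6² + 3² = 21.96) / 1.3²
  = 8.5673 · 21.96 / 1.69
  = 111.32
Adjust for 69% response: 111.32 / 0.69 = 161.34.
Round up → n = 162 per group.

n = 162 per group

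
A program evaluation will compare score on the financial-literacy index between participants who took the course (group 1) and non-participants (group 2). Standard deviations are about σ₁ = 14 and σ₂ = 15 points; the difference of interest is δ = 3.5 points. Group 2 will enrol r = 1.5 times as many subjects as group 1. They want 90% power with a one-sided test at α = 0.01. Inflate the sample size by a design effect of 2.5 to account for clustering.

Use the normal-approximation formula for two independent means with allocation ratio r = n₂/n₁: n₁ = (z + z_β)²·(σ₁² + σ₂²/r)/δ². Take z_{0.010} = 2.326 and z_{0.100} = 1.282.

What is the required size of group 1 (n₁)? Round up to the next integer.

n₁ = (z_α + z_β)² · (σ₁² + σ₂²/r) / δ²
   = (2.326 + 1.282)² · (14² + 15²/1.5) / 3.5²
   = 13.0177 · (196 + 150) / 12.25
   = 13.0177 · 346 / 12.25
   = 367.68
Design effect: 2.5 × 367.68 = 919.21.
Round up → n₁ = 920; n₂ = r·n₁ = 1.5 × 920 = 1380.

n₁ = 920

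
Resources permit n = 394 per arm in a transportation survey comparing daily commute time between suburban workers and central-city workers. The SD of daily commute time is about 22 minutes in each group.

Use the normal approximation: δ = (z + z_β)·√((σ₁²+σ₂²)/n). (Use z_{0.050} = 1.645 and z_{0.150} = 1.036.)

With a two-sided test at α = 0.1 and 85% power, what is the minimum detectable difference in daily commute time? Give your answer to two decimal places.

Minimum detectable difference ≈ 4.20 minutes

δ = (z_{α/2} + z_β) · √((σ₁²+σ₂²)/n)
  = (1.645 + 1.036) · √(968/394)
  = 2.681 · √2.4569
  = 2.681 · 1.5674
  = 4.2023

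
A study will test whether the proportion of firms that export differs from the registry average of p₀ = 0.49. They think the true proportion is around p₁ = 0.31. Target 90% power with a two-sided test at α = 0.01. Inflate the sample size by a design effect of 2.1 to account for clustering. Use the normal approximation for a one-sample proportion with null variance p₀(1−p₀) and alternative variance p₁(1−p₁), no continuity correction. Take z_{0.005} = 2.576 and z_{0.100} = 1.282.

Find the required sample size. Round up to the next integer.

n = [z_{α/2}·√(p₀q₀) + z_β·√(p₁q₁)]² / (p₁ − p₀)²
  = [2.576·√(0.49·0.51) + 1.282·√(0.31·0.69)]² / (-0.18)²
  = [2.576·0.4999 + 1.282·0.4625]² / 0.0324
  = [1.8807]² / 0.0324
  = 109.16
Design effect: 2.1 × 109.16 = 229.24.
Round up → n = 230.

n = 230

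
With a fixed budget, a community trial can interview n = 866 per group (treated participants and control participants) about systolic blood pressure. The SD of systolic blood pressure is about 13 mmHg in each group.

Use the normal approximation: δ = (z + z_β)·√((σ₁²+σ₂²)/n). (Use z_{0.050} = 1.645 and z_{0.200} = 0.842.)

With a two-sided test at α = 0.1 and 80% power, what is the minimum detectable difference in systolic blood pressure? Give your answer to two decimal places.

Minimum detectable difference ≈ 1.55 mmHg

δ = (z_{α/2} + z_β) · √((σ₁²+σ₂²)/n)
  = (1.645 + 0.842) · √(338/866)
  = 2.487 · √0.3903
  = 2.487 · 0.6247
  = 1.5537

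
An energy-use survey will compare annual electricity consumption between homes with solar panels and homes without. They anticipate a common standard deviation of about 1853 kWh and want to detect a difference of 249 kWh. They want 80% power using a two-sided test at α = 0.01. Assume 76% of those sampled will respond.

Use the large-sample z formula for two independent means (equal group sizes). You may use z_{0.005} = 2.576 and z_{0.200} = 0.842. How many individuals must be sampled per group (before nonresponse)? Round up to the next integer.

n = (z_{α/2} + z_β)² · (σ₁² + σ₂²) / δ²
  = (2.576 + 0.842)² · (2·1853² = 6867218) / 249²
  = 11.6827 · 6867218 / 62001
  = 1293.98
Adjust for 76% response: 1293.98 / 0.76 = 1702.60.
Round up → n = 1703 per group.

n = 1703 per group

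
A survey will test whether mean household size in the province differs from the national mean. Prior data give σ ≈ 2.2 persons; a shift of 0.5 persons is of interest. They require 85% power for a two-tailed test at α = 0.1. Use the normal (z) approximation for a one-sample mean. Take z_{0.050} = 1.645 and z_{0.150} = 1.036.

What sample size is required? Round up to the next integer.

n = (z_{α/2} + z_β)² · σ² / δ²
  = (1.645 + 1.036)² · 2.2² / 0.5²
  = 7.1878 · 4.84 / 0.25
  = 139.16
Round up → n = 140.

n = 140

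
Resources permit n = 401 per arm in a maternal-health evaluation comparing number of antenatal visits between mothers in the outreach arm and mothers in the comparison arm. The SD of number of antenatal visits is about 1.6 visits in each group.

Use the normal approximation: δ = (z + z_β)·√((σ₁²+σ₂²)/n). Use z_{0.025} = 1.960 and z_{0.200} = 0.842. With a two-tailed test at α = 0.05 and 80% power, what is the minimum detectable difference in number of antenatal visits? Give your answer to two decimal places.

Minimum detectable difference ≈ 0.32 visits

δ = (z_{α/2} + z_β) · √((σ₁²+σ₂²)/n)
  = (1.960 + 0.842) · √(5.12/401)
  = 2.802 · √0.01277
  = 2.802 · 0.1130
  = 0.3166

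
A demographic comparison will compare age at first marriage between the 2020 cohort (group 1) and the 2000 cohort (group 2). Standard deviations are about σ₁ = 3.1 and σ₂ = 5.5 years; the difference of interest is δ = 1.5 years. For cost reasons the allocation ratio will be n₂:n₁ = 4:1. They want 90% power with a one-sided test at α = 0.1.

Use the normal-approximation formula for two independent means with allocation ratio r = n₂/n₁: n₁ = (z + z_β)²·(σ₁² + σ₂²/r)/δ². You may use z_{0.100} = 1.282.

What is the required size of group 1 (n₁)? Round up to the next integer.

n₁ = (z_α + z_β)² · (σ₁² + σ₂²/r) / δ²
   = (1.282 + 1.282)² · (3.1² + 5.5²/4) / 1.5²
   = 6.5741 · (9.61 + 7.5625) / 2.25
   = 6.5741 · 17.1725 / 2.25
   = 50.17
Round up → n₁ = 51; n₂ = r·n₁ = 4 × 51 = 204.

n₁ = 51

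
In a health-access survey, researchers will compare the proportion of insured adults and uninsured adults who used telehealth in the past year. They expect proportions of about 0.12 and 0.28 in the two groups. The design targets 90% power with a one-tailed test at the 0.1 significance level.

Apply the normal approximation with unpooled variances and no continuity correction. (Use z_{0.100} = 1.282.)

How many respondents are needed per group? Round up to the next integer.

n = 79 per group

n = (z_α + z_β)² · [p₁(1−p₁) + p₂(1−p₂)] / (p₁ − p₂)²
  = (1.282 + 1.282)² · (0.12·0.88 + 0.28·0.72) / (-0.16)²
  = (2.564)² · (0.1056 + 0.2016) / 0.0256
  = 6.5741 · 0.3072 / 0.0256
  = 78.89
Round up → n = 79 per group.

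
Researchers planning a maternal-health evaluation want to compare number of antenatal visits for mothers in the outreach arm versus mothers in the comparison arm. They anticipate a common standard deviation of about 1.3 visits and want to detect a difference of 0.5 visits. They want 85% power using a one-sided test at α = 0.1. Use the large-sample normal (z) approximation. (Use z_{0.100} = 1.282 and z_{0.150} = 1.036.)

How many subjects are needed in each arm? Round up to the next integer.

n = 73 per group

n = (z_α + z_β)² · (σ₁² + σ₂²) / δ²
  = (1.282 + 1.036)² · (2·1.3² = 3.38) / 0.5²
  = 5.3731 · 3.38 / 0.25
  = 72.64
Round up → n = 73 per group.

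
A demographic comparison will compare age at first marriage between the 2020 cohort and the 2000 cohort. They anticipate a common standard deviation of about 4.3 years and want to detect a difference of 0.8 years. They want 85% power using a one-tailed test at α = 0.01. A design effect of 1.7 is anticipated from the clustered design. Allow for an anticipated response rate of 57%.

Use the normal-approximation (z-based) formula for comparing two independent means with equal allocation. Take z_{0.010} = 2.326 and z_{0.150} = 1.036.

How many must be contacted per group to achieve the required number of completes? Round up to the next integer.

n = 1948 per group

n = (z_α + z_β)² · (σ₁² + σ₂²) / δ²
  = (2.326 + 1.036)² · (2·4.3² = 36.98) / 0.8²
  = 11.3030 · 36.98 / 0.64
  = 653.10
Design effect: 1.7 × 653.10 = 1110.28.
Adjust for 57% response: 1110.28 / 0.57 = 1947.85.
Round up → n = 1948 per group.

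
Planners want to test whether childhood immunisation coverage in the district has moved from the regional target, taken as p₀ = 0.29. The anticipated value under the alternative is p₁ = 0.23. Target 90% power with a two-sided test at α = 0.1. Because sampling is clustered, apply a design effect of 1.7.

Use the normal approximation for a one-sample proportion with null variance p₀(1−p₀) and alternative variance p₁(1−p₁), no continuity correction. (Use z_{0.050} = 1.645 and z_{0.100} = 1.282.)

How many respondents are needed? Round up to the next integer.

n = 781

n = [z_{α/2}·√(p₀q₀) + z_β·√(p₁q₁)]² / (p₁ − p₀)²
  = [1.645·√(0.29·0.71) + 1.282·√(0.23·0.77)]² / (-0.06)²
  = [1.645·0.4538 + 1.282·0.4208]² / 0.0036
  = [1.2859]² / 0.0036
  = 459.35
Design effect: 1.7 × 459.35 = 780.89.
Round up → n = 781.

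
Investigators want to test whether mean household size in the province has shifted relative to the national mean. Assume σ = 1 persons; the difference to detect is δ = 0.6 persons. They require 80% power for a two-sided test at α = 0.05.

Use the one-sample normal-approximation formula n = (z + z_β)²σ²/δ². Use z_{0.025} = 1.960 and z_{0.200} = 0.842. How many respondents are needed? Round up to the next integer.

n = 22

n = (z_{α/2} + z_β)² · σ² / δ²
  = (1.960 + 0.842)² · 1² / 0.6²
  = 7.8512 · 1 / 0.36
  = 21.81
Round up → n = 22.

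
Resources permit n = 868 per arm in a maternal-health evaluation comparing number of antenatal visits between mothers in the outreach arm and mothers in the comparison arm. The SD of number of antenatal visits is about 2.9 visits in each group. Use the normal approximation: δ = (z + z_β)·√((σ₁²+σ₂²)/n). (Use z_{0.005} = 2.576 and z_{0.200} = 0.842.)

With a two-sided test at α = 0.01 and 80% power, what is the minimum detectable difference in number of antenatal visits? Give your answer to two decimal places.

δ = (z_{α/2} + z_β) · √((σ₁²+σ₂²)/n)
  = (2.576 + 0.842) · √(16.82/868)
  = 3.418 · √0.01938
  = 3.418 · 0.1392
  = 0.4758

Minimum detectable difference ≈ 0.48 visits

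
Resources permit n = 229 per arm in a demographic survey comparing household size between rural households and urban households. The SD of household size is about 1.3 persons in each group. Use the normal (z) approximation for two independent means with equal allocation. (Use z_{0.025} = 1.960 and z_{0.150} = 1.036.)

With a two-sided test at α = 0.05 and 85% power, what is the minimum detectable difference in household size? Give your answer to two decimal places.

Minimum detectable difference ≈ 0.36 persons

δ = (z_{α/2} + z_β) · √((σ₁²+σ₂²)/n)
  = (1.960 + 1.036) · √(3.38/229)
  = 2.996 · √0.01476
  = 2.996 · 0.1215
  = 0.3640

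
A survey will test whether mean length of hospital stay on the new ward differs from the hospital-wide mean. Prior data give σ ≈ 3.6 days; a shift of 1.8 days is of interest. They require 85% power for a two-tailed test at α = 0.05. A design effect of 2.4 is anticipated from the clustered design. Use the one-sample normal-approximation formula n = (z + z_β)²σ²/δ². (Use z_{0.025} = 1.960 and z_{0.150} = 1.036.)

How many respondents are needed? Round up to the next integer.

n = (z_{α/2} + z_β)² · σ² / δ²
  = (1.960 + 1.036)² · 3.6² / 1.8²
  = 8.9760 · 12.96 / 3.24
  = 35.90
Design effect: 2.4 × 35.90 = 86.17.
Round up → n = 87.

n = 87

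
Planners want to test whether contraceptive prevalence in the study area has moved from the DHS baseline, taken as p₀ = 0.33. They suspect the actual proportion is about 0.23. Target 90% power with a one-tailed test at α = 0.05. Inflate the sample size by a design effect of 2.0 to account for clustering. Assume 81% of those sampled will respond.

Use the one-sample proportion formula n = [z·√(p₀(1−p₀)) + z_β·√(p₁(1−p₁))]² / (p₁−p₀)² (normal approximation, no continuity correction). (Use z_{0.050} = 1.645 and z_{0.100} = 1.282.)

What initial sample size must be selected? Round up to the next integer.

n = 426

n = [z_α·√(p₀q₀) + z_β·√(p₁q₁)]² / (p₁ − p₀)²
  = [1.645·√(0.33·0.67) + 1.282·√(0.23·0.77)]² / (-0.10)²
  = [1.645·0.4702 + 1.282·0.4208]² / 0.0100
  = [1.3130]² / 0.0100
  = 172.40
Design effect: 2.0 × 172.40 = 344.80.
Adjust for 81% response: 344.80 / 0.81 = 425.68.
Round up → n = 426.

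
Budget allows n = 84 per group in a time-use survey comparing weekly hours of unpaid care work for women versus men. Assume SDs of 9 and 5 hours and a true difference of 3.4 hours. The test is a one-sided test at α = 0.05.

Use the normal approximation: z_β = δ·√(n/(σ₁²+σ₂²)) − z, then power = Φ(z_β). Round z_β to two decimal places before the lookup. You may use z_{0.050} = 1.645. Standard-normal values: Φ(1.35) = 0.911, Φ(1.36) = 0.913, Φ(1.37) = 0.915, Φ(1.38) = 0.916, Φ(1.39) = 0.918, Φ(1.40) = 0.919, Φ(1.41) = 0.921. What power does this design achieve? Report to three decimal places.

z_β = δ·√(n/(σ₁²+σ₂²)) − z_α
    = 3.4 · √(84/106) − 1.645
    = 3.4 · 0.89020 − 1.645
    = 3.0267 − 1.645 = 1.3817 → 1.38
Power = Φ(1.38) = 0.916.

Power ≈ 0.916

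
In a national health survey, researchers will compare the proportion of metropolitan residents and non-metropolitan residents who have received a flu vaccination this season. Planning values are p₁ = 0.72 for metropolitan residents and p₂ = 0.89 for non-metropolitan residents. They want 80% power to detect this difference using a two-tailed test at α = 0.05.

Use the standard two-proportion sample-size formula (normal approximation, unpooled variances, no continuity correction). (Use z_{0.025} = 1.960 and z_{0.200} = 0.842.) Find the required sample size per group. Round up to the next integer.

n = (z_{α/2} + z_β)² · [p₁(1−p₁) + p₂(1−p₂)] / (p₁ − p₂)²
  = (1.960 + 0.842)² · (0.72·0.28 + 0.89·0.11) / (-0.17)²
  = (2.802)² · (0.2016 + 0.0979) / 0.0289
  = 7.8512 · 0.2995 / 0.0289
  = 81.36
Round up → n = 82 per group.

n = 82 per group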